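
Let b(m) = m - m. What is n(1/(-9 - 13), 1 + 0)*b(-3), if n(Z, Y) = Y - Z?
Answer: 0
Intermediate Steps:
b(m) = 0
n(1/(-9 - 13), 1 + 0)*b(-3) = ((1 + 0) - 1/(-9 - 13))*0 = (1 - 1/(-22))*0 = (1 - 1*(-1/22))*0 = (1 + 1/22)*0 = (23/22)*0 = 0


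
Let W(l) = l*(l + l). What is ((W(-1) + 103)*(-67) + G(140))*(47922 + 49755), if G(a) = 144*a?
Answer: 1282010625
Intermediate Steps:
W(l) = 2*l**2 (W(l) = l*(2*l) = 2*l**2)
((W(-1) + 103)*(-67) + G(140))*(47922 + 49755) = ((2*(-1)**2 + 103)*(-67) + 144*140)*(47922 + 49755) = ((2*1 + 103)*(-67) + 20160)*97677 = ((2 + 103)*(-67) + 20160)*97677 = (105*(-67) + 20160)*97677 = (-7035 + 20160)*97677 = 13125*97677 = 1282010625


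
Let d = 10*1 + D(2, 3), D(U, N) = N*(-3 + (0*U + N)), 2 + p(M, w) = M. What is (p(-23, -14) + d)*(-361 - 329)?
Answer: 10350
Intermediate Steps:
p(M, w) = -2 + M
D(U, N) = N*(-3 + N) (D(U, N) = N*(-3 + (0 + N)) = N*(-3 + N))
d = 10 (d = 10*1 + 3*(-3 + 3) = 10 + 3*0 = 10 + 0 = 10)
(p(-23, -14) + d)*(-361 - 329) = ((-2 - 23) + 10)*(-361 - 329) = (-25 + 10)*(-690) = -15*(-690) = 10350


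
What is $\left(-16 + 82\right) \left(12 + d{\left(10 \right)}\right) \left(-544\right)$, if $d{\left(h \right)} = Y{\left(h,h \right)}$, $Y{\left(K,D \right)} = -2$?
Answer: $-359040$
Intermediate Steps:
$d{\left(h \right)} = -2$
$\left(-16 + 82\right) \left(12 + d{\left(10 \right)}\right) \left(-544\right) = \left(-16 + 82\right) \left(12 - 2\right) \left(-544\right) = 66 \cdot 10 \left(-544\right) = 660 \left(-544\right) = -359040$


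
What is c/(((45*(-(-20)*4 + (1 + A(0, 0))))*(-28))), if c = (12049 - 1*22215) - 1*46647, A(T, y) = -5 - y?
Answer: 56813/95760 ≈ 0.59329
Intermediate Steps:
c = -56813 (c = (12049 - 22215) - 46647 = -10166 - 46647 = -56813)
c/(((45*(-(-20)*4 + (1 + A(0, 0))))*(-28))) = -56813*(-1/(1260*(-(-20)*4 + (1 + (-5 - 1*0))))) = -56813*(-1/(1260*(-4*(-20) + (1 + (-5 + 0))))) = -56813*(-1/(1260*(80 + (1 - 5)))) = -56813*(-1/(1260*(80 - 4))) = -56813/((45*76)*(-28)) = -56813/(3420*(-28)) = -56813/(-95760) = -56813*(-1/95760) = 56813/95760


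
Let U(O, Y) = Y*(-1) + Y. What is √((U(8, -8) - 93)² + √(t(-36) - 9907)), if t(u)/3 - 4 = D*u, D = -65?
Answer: √(8649 + 5*I*√115) ≈ 93.0 + 0.2883*I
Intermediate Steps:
t(u) = 12 - 195*u (t(u) = 12 + 3*(-65*u) = 12 - 195*u)
U(O, Y) = 0 (U(O, Y) = -Y + Y = 0)
√((U(8, -8) - 93)² + √(t(-36) - 9907)) = √((0 - 93)² + √((12 - 195*(-36)) - 9907)) = √((-93)² + √((12 + 7020) - 9907)) = √(8649 + √(7032 - 9907)) = √(8649 + √(-2875)) = √(8649 + 5*I*√115)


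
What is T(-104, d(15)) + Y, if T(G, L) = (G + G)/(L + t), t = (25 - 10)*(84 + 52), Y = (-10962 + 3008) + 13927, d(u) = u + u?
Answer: 6181951/1035 ≈ 5972.9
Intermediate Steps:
d(u) = 2*u
Y = 5973 (Y = -7954 + 13927 = 5973)
t = 2040 (t = 15*136 = 2040)
T(G, L) = 2*G/(2040 + L) (T(G, L) = (G + G)/(L + 2040) = (2*G)/(2040 + L) = 2*G/(2040 + L))
T(-104, d(15)) + Y = 2*(-104)/(2040 + 2*15) + 5973 = 2*(-104)/(2040 + 30) + 5973 = 2*(-104)/2070 + 5973 = 2*(-104)*(1/2070) + 5973 = -104/1035 + 5973 = 6181951/1035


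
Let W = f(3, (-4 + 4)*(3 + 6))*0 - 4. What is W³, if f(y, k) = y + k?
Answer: -64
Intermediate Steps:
f(y, k) = k + y
W = -4 (W = ((-4 + 4)*(3 + 6) + 3)*0 - 4 = (0*9 + 3)*0 - 4 = (0 + 3)*0 - 4 = 3*0 - 4 = 0 - 4 = -4)
W³ = (-4)³ = -64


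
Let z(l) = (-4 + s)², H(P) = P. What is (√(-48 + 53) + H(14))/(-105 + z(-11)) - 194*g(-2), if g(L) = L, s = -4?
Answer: 15894/41 - √5/41 ≈ 387.60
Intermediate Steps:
z(l) = 64 (z(l) = (-4 - 4)² = (-8)² = 64)
(√(-48 + 53) + H(14))/(-105 + z(-11)) - 194*g(-2) = (√(-48 + 53) + 14)/(-105 + 64) - 194*(-2) = (√5 + 14)/(-41) + 388 = (14 + √5)*(-1/41) + 388 = (-14/41 - √5/41) + 388 = 15894/41 - √5/41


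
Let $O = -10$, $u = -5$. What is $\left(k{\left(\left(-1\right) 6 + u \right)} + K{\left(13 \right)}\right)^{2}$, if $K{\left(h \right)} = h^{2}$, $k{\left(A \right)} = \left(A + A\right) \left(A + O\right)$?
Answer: $398161$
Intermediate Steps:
$k{\left(A \right)} = 2 A \left(-10 + A\right)$ ($k{\left(A \right)} = \left(A + A\right) \left(A - 10\right) = 2 A \left(-10 + A\right)$)
$\left(k{\left(\left(-1\right) 6 + u \right)} + K{\left(13 \right)}\right)^{2} = \left(2 \left(\left(-1\right) 6 - 5\right) \left(-10 - 11\right) + 13^{2}\right)^{2} = \left(2 \left(-6 - 5\right) \left(-10 - 11\right) + 169\right)^{2} = \left(2 \left(-11\right) \left(-10 - 11\right) + 169\right)^{2} = \left(2 \left(-11\right) \left(-21\right) + 169\right)^{2} = \left(462 + 169\right)^{2} = 631^{2} = 398161$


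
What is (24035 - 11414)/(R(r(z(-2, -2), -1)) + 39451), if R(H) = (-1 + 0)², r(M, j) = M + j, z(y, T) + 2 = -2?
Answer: 1803/5636 ≈ 0.31991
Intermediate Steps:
z(y, T) = -4 (z(y, T) = -2 - 2 = -4)
R(H) = 1 (R(H) = (-1)² = 1)
(24035 - 11414)/(R(r(z(-2, -2), -1)) + 39451) = (24035 - 11414)/(1 + 39451) = 12621/39452 = 12621*(1/39452) = 1803/5636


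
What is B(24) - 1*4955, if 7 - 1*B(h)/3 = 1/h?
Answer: -39473/8 ≈ -4934.1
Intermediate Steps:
B(h) = 21 - 3/h
B(24) - 1*4955 = (21 - 3/24) - 1*4955 = (21 - 3*1/24) - 4955 = (21 - ⅛) - 4955 = 167/8 - 4955 = -39473/8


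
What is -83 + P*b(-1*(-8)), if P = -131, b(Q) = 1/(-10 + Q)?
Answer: -35/2 ≈ -17.500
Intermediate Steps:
-83 + P*b(-1*(-8)) = -83 - 131/(-10 - 1*(-8)) = -83 - 131/(-10 + 8) = -83 - 131/(-2) = -83 - 131*(-½) = -83 + 131/2 = -35/2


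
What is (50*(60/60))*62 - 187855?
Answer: -184755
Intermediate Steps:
(50*(60/60))*62 - 187855 = (50*(60*(1/60)))*62 - 187855 = (50*1)*62 - 187855 = 50*62 - 187855 = 3100 - 187855 = -184755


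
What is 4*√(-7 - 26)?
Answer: 4*I*√33 ≈ 22.978*I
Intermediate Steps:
4*√(-7 - 26) = 4*√(-33) = 4*(I*√33) = 4*I*√33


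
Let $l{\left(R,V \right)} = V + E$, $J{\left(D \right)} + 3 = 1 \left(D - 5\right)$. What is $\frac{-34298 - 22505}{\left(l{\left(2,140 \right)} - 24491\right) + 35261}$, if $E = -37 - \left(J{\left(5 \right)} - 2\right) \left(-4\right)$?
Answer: $- \frac{56803}{10853} \approx -5.2339$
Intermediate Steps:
$J{\left(D \right)} = -8 + D$ ($J{\left(D \right)} = -3 + 1 \left(D - 5\right) = -3 + 1 \left(-5 + D\right) = -3 + \left(-5 + D\right) = -8 + D$)
$E = -57$ ($E = -37 - \left(\left(-8 + 5\right) - 2\right) \left(-4\right) = -37 - \left(-3 - 2\right) \left(-4\right) = -37 - \left(-5\right) \left(-4\right) = -37 - 20 = -57$)
$l{\left(R,V \right)} = -57 + V$ ($l{\left(R,V \right)} = V - 57 = -57 + V$)
$\frac{-34298 - 22505}{\left(l{\left(2,140 \right)} - 24491\right) + 35261} = \frac{-34298 - 22505}{\left(\left(-57 + 140\right) - 24491\right) + 35261} = - \frac{56803}{\left(83 - 24491\right) + 35261} = - \frac{56803}{-24408 + 35261} = - \frac{56803}{10853}$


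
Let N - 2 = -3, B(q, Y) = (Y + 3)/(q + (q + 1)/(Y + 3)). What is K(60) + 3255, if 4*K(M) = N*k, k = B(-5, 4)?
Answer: 507829/156 ≈ 3255.3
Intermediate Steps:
B(q, Y) = (3 + Y)/(q + (1 + q)/(3 + Y))
k = -49/39 (k = (3 + 4)²/(1 + 4*(-5) + 4*(-5)) = 7²/(1 - 20 - 20) = 49/(-39) = 49*(-1/39) = -49/39 ≈ -1.2564)
N = -1 (N = 2 - 3 = -1)
K(M) = 49/156 (K(M) = (-1*(-49/39))/4 = (¼)*(49/39) = 49/156)
K(60) + 3255 = 49/156 + 3255 = 507829/156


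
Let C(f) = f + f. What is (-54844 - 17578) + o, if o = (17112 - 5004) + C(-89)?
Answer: -60492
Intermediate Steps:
C(f) = 2*f
o = 11930 (o = (17112 - 5004) + 2*(-89) = 12108 - 178 = 11930)
(-54844 - 17578) + o = (-54844 - 17578) + 11930 = -72422 + 11930 = -60492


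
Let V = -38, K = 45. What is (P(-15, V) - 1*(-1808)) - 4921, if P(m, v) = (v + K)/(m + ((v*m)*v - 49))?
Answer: -67626819/21724 ≈ -3113.0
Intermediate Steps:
P(m, v) = (45 + v)/(-49 + m + m*v²) (P(m, v) = (v + 45)/(m + ((v*m)*v - 49)) = (45 + v)/(m + ((m*v)*v - 49)) = (45 + v)/(m + (m*v² - 49)) = (45 + v)/(m + (-49 + m*v²)) = (45 + v)/(-49 + m + m*v²))
(P(-15, V) - 1*(-1808)) - 4921 = ((45 - 38)/(-49 - 15 - 15*(-38)²) - 1*(-1808)) - 4921 = (7/(-49 - 15 - 15*1444) + 1808) - 4921 = (7/(-49 - 15 - 21660) + 1808) - 4921 = (7/(-21724) + 1808) - 4921 = (-1/21724*7 + 1808) - 4921 = (-7/21724 + 1808) - 4921 = 39276985/21724 - 4921 = -67626819/21724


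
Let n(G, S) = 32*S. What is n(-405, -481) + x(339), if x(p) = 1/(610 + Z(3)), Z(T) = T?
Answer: -9435295/613 ≈ -15392.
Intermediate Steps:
x(p) = 1/613 (x(p) = 1/(610 + 3) = 1/613)
n(-405, -481) + x(339) = 32*(-481) + 1/613 = -15392 + 1/613 = -9435295/613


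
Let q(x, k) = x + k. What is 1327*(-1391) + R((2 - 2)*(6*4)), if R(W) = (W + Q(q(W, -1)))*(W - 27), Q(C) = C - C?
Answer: -1845857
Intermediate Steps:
q(x, k) = k + x
Q(C) = 0
R(W) = W*(-27 + W) (R(W) = (W + 0)*(W - 27) = W*(-27 + W))
1327*(-1391) + R((2 - 2)*(6*4)) = 1327*(-1391) + ((2 - 2)*(6*4))*(-27 + (2 - 2)*(6*4)) = -1845857 + (0*24)*(-27 + 0*24) = -1845857 + 0*(-27 + 0) = -1845857 + 0*(-27) = -1845857 + 0 = -1845857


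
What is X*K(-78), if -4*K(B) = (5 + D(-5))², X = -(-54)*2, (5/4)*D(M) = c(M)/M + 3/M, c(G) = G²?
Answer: -4563/625 ≈ -7.3008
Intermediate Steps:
D(M) = 4*M/5 + 12/(5*M) (D(M) = 4*(M²/M + 3/M)/5 = 4*(M + 3/M)/5 = 4*M/5 + 12/(5*M))
X = 108 (X = -9*(-12) = 108)
K(B) = -169/2500 (K(B) = -(5 + (⅘)*(3 + (-5)²)/(-5))²/4 = -(5 + (⅘)*(-⅕)*(3 + 25))²/4 = -(5 + (⅘)*(-⅕)*28)²/4 = -(5 - 112/25)²/4 = -(13/25)²/4 = -¼*169/625 = -169/2500)
X*K(-78) = 108*(-169/2500) = -4563/625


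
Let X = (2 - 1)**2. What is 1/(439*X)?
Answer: 1/439 ≈ 0.0022779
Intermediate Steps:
X = 1 (X = 1**2 = 1)
1/(439*X) = 1/(439*1) = 1/439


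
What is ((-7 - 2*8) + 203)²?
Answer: 32400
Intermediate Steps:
((-7 - 2*8) + 203)² = ((-7 - 16) + 203)² = (-23 + 203)² = 180² = 32400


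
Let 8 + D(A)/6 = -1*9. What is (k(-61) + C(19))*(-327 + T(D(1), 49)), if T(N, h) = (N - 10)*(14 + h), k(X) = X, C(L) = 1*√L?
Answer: 450363 - 7383*√19 ≈ 4.1818e+5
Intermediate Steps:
C(L) = √L
D(A) = -102 (D(A) = -48 + 6*(-1*9) = -48 + 6*(-9) = -48 - 54 = -102)
T(N, h) = (-10 + N)*(14 + h)
(k(-61) + C(19))*(-327 + T(D(1), 49)) = (-61 + √19)*(-327 + (-140 - 10*49 + 14*(-102) - 102*49)) = (-61 + √19)*(-327 + (-140 - 490 - 1428 - 4998)) = (-61 + √19)*(-327 - 7056) = (-61 + √19)*(-7383) = 450363 - 7383*√19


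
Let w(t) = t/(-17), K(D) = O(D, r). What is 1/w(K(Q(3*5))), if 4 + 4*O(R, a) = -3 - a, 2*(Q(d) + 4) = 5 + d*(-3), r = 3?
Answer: 34/5 ≈ 6.8000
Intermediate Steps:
Q(d) = -3/2 - 3*d/2 (Q(d) = -4 + (5 + d*(-3))/2 = -4 + (5 - 3*d)/2 = -4 + (5/2 - 3*d/2) = -3/2 - 3*d/2)
O(R, a) = -7/4 - a/4 (O(R, a) = -1 + (-3 - a)/4 = -1 + (-¾ - a/4) = -7/4 - a/4)
K(D) = -5/2 (K(D) = -7/4 - ¼*3 = -7/4 - ¾ = -5/2)
w(t) = -t/17 (w(t) = t*(-1/17) = -t/17)
1/w(K(Q(3*5))) = 1/(-1/17*(-5/2)) = 1/(5/34) = 34/5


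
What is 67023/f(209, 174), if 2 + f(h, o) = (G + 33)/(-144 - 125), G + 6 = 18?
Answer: -1639017/53 ≈ -30925.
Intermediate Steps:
G = 12 (G = -6 + 18 = 12)
f(h, o) = -583/269 (f(h, o) = -2 + (12 + 33)/(-144 - 125) = -2 + 45/(-269) = -2 + 45*(-1/269) = -2 - 45/269 = -583/269)
67023/f(209, 174) = 67023/(-583/269) = 67023*(-269/583) = -1639017/53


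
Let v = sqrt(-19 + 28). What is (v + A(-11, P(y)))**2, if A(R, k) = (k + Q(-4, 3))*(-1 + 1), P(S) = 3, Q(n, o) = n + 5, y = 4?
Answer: 9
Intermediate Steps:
Q(n, o) = 5 + n
A(R, k) = 0 (A(R, k) = (k + (5 - 4))*(-1 + 1) = (k + 1)*0 = (1 + k)*0 = 0)
v = 3 (v = sqrt(9) = 3)
(v + A(-11, P(y)))**2 = (3 + 0)**2 = 3**2 = 9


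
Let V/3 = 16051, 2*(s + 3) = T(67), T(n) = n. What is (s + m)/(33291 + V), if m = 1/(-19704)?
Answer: 600971/1604772576 ≈ 0.00037449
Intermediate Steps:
m = -1/19704 ≈ -5.0751e-5
s = 61/2 (s = -3 + (1/2)*67 = -3 + 67/2 = 61/2 ≈ 30.500)
V = 48153 (V = 3*16051 = 48153)
(s + m)/(33291 + V) = (61/2 - 1/19704)/(33291 + 48153) = (600971/19704)/81444 = (600971/19704)*(1/81444) = 600971/1604772576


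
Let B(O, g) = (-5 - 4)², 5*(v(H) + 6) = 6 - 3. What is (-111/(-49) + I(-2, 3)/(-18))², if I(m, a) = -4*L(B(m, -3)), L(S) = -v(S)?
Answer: 720801/60025 ≈ 12.008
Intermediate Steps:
v(H) = -27/5 (v(H) = -6 + (6 - 3)/5 = -6 + (⅕)*3 = -6 + ⅗ = -27/5)
B(O, g) = 81 (B(O, g) = (-9)² = 81)
L(S) = 27/5 (L(S) = -1*(-27/5) = 27/5)
I(m, a) = -108/5 (I(m, a) = -4*27/5 = -108/5)
(-111/(-49) + I(-2, 3)/(-18))² = (-111/(-49) - 108/5/(-18))² = (-111*(-1/49) - 108/5*(-1/18))² = (111/49 + 6/5)² = (849/245)² = 720801/60025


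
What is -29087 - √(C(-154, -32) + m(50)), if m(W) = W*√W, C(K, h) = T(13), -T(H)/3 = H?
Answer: -29087 - √(-39 + 250*√2) ≈ -29105.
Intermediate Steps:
T(H) = -3*H
C(K, h) = -39 (C(K, h) = -3*13 = -39)
m(W) = W^(3/2)
-29087 - √(C(-154, -32) + m(50)) = -29087 - √(-39 + 50^(3/2)) = -29087 - √(-39 + 250*√2)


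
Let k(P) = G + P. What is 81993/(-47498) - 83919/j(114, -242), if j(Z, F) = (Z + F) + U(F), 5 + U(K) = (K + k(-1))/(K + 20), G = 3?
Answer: 49027074887/77279246 ≈ 634.41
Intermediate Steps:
k(P) = 3 + P
U(K) = -5 + (2 + K)/(20 + K) (U(K) = -5 + (K + (3 - 1))/(K + 20) = -5 + (K + 2)/(20 + K) = -5 + (2 + K)/(20 + K))
j(Z, F) = F + Z + 2*(-49 - 2*F)/(20 + F) (j(Z, F) = (Z + F) + 2*(-49 - 2*F)/(20 + F) = (F + Z) + 2*(-49 - 2*F)/(20 + F) = F + Z + 2*(-49 - 2*F)/(20 + F))
81993/(-47498) - 83919/j(114, -242) = 81993/(-47498) - 83919*(20 - 242)/(-98 - 4*(-242) + (20 - 242)*(-242 + 114)) = 81993*(-1/47498) - 83919*(-222/(-98 + 968 - 222*(-128))) = -81993/47498 - 83919*(-222/(-98 + 968 + 28416)) = -81993/47498 - 83919/((-1/222*29286)) = -81993/47498 - 83919/(-4881/37) = -81993/47498 - 83919*(-37/4881) = -81993/47498 + 1035001/1627 = 49027074887/77279246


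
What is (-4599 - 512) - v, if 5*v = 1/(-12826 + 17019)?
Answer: -107152116/20965 ≈ -5111.0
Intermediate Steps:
v = 1/20965 (v = 1/(5*(-12826 + 17019)) = (⅕)/4193 = (⅕)*(1/4193) = 1/20965 ≈ 4.7699e-5)
(-4599 - 512) - v = (-4599 - 512) - 1*1/20965 = -5111 - 1/20965 = -107152116/20965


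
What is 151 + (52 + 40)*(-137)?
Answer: -12453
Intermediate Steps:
151 + (52 + 40)*(-137) = 151 + 92*(-137) = 151 - 12604 = -12453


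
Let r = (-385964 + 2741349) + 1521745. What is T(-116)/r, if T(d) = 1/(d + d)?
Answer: -1/899494160 ≈ -1.1117e-9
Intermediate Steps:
T(d) = 1/(2*d)
r = 3877130 (r = 2355385 + 1521745 = 3877130)
T(-116)/r = ((1/2)/(-116))/3877130 = ((1/2)*(-1/116))*(1/3877130) = -1/232*1/3877130 = -1/899494160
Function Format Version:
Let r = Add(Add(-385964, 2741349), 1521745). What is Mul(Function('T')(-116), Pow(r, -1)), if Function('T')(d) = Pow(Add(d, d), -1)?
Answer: Rational(-1, 899494160) ≈ -1.1117e-9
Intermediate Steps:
Function('T')(d) = Mul(Rational(1, 2), Pow(d, -1)) (Function('T')(d) = Pow(Mul(2, d), -1) = Mul(Rational(1, 2), Pow(d, -1)))
r = 3877130 (r = Add(2355385, 1521745) = 3877130)
Mul(Function('T')(-116), Pow(r, -1)) = Mul(Mul(Rational(1, 2), Pow(-116, -1)), Pow(3877130, -1)) = Mul(Mul(Rational(1, 2), Rational(-1, 116)), Rational(1, 3877130)) = Mul(Rational(-1, 232), Rational(1, 3877130)) = Rational(-1, 899494160)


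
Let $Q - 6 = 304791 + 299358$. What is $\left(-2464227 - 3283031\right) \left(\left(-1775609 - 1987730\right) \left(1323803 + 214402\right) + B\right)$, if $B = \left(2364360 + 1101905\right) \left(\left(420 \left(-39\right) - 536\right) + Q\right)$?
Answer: $21570958585103053280$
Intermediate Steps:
$Q = 604155$ ($Q = 6 + \left(304791 + 299358\right) = 6 + 604149 = 604155$)
$B = 2035525992335$ ($B = \left(2364360 + 1101905\right) \left(\left(420 \left(-39\right) - 536\right) + 604155\right) = 3466265 \left(\left(-16380 - 536\right) + 604155\right) = 3466265 \left(-16916 + 604155\right) = 3466265 \cdot 587239 = 2035525992335$)
$\left(-2464227 - 3283031\right) \left(\left(-1775609 - 1987730\right) \left(1323803 + 214402\right) + B\right) = \left(-2464227 - 3283031\right) \left(\left(-1775609 - 1987730\right) \left(1323803 + 214402\right) + 2035525992335\right) = - 5747258 \left(\left(-3763339\right) 1538205 + 2035525992335\right) = - 5747258 \left(-5788786866495 + 2035525992335\right) = \left(-5747258\right) \left(-3753260874160\right) = 21570958585103053280$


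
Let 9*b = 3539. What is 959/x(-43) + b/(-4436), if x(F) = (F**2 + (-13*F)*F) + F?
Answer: -116962625/887550444 ≈ -0.13178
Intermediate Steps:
x(F) = F - 12*F**2 (x(F) = (F**2 - 13*F**2) + F = -12*F**2 + F = F - 12*F**2)
b = 3539/9 (b = (1/9)*3539 = 3539/9 ≈ 393.22)
959/x(-43) + b/(-4436) = 959/((-43*(1 - 12*(-43)))) + (3539/9)/(-4436) = 959/((-43*(1 + 516))) + (3539/9)*(-1/4436) = 959/((-43*517)) - 3539/39924 = 959/(-22231) - 3539/39924 = 959*(-1/22231) - 3539/39924 = -959/22231 - 3539/39924 = -116962625/887550444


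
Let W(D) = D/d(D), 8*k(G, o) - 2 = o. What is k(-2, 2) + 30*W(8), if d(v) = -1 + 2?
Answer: 481/2 ≈ 240.50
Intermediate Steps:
d(v) = 1
k(G, o) = ¼ + o/8
W(D) = D (W(D) = D/1 = 1*D = D)
k(-2, 2) + 30*W(8) = (¼ + (⅛)*2) + 30*8 = (¼ + ¼) + 240 = ½ + 240 = 481/2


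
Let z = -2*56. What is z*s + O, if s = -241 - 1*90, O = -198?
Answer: 36874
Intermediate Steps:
z = -112
s = -331 (s = -241 - 90 = -331)
z*s + O = -112*(-331) - 198 = 37072 - 198 = 36874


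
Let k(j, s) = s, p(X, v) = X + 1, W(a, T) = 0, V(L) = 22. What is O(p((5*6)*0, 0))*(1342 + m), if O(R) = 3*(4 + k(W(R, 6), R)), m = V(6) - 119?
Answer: 18675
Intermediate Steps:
p(X, v) = 1 + X
m = -97 (m = 22 - 119 = -97)
O(R) = 12 + 3*R (O(R) = 3*(4 + R) = 12 + 3*R)
O(p((5*6)*0, 0))*(1342 + m) = (12 + 3*(1 + (5*6)*0))*(1342 - 97) = (12 + 3*(1 + 30*0))*1245 = (12 + 3*(1 + 0))*1245 = (12 + 3*1)*1245 = (12 + 3)*1245 = 15*1245 = 18675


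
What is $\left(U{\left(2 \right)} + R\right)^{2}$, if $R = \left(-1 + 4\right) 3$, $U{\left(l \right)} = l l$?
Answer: $169$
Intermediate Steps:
$U{\left(l \right)} = l^{2}$
$R = 9$ ($R = 3 \cdot 3 = 9$)
$\left(U{\left(2 \right)} + R\right)^{2} = \left(2^{2} + 9\right)^{2} = \left(4 + 9\right)^{2} = 13^{2} = 169$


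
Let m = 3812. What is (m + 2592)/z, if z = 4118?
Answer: 3202/2059 ≈ 1.5551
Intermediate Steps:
(m + 2592)/z = (3812 + 2592)/4118 = 6404*(1/4118) = 3202/2059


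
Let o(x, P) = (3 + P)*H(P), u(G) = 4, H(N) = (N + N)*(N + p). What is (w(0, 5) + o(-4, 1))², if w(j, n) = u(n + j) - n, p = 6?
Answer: 3025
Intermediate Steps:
H(N) = 2*N*(6 + N) (H(N) = (N + N)*(N + 6) = (2*N)*(6 + N) = 2*N*(6 + N))
w(j, n) = 4 - n
o(x, P) = 2*P*(3 + P)*(6 + P) (o(x, P) = (3 + P)*(2*P*(6 + P)) = 2*P*(3 + P)*(6 + P))
(w(0, 5) + o(-4, 1))² = ((4 - 1*5) + 2*1*(3 + 1)*(6 + 1))² = ((4 - 5) + 2*1*4*7)² = (-1 + 56)² = 55² = 3025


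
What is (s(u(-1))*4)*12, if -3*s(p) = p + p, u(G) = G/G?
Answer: -32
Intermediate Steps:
u(G) = 1
s(p) = -2*p/3 (s(p) = -(p + p)/3 = -2*p/3)
(s(u(-1))*4)*12 = (-⅔*1*4)*12 = -⅔*4*12 = -8/3*12 = -32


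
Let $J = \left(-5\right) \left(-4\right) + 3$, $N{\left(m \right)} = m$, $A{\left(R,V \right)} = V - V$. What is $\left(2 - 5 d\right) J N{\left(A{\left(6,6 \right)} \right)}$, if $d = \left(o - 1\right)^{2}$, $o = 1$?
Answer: $0$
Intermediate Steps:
$d = 0$ ($d = \left(1 - 1\right)^{2} = 0^{2} = 0$)
$A{\left(R,V \right)} = 0$
$J = 23$ ($J = 20 + 3 = 23$)
$\left(2 - 5 d\right) J N{\left(A{\left(6,6 \right)} \right)} = \left(2 - 0\right) 23 \cdot 0 = \left(2 + 0\right) 23 \cdot 0 = 2 \cdot 23 \cdot 0 = 46 \cdot 0 = 0$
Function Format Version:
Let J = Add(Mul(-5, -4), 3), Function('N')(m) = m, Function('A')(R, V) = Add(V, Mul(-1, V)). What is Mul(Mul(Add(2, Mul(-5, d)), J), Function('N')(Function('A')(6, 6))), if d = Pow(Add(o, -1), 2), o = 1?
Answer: 0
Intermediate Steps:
d = 0 (d = Pow(Add(1, -1), 2) = Pow(0, 2) = 0)
Function('A')(R, V) = 0
J = 23 (J = Add(20, 3) = 23)
Mul(Mul(Add(2, Mul(-5, d)), J), Function('N')(Function('A')(6, 6))) = Mul(Mul(Add(2, Mul(-5, 0)), 23), 0) = Mul(Mul(Add(2, 0), 23), 0) = Mul(Mul(2, 23), 0) = Mul(46, 0) = 0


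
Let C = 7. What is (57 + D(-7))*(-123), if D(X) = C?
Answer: -7872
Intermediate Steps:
D(X) = 7
(57 + D(-7))*(-123) = (57 + 7)*(-123) = 64*(-123) = -7872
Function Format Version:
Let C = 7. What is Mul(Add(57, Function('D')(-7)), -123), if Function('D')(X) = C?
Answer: -7872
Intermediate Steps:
Function('D')(X) = 7
Mul(Add(57, Function('D')(-7)), -123) = Mul(Add(57, 7), -123) = Mul(64, -123) = -7872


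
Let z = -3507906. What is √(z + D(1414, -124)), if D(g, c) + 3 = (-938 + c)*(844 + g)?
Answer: I*√5905905 ≈ 2430.2*I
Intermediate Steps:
D(g, c) = -3 + (-938 + c)*(844 + g)
√(z + D(1414, -124)) = √(-3507906 + (-791675 - 938*1414 + 844*(-124) - 124*1414)) = √(-3507906 + (-791675 - 1326332 - 104656 - 175336)) = √(-3507906 - 2397999) = √(-5905905) = I*√5905905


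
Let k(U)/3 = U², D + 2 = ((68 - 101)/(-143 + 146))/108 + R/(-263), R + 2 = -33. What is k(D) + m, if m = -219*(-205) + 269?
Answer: 12149039766049/268929072 ≈ 45176.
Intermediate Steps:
R = -35 (R = -2 - 33 = -35)
m = 45164 (m = 44895 + 269 = 45164)
D = -55921/28404 (D = -2 + (((68 - 101)/(-143 + 146))/108 - 35/(-263)) = -2 + (-33/3*(1/108) - 35*(-1/263)) = -2 + (-33*⅓*(1/108) + 35/263) = -2 + (-11*1/108 + 35/263) = -2 + (-11/108 + 35/263) = -2 + 887/28404 = -55921/28404 ≈ -1.9688)
k(U) = 3*U²
k(D) + m = 3*(-55921/28404)² + 45164 = 3*(3127158241/806787216) + 45164 = 3127158241/268929072 + 45164 = 12149039766049/268929072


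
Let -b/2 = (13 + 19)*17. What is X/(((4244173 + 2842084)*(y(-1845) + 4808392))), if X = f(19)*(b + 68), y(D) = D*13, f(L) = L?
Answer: -19380/33903537594599 ≈ -5.7162e-10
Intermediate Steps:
b = -1088 (b = -2*(13 + 19)*17 = -64*17 = -2*544 = -1088)
y(D) = 13*D
X = -19380 (X = 19*(-1088 + 68) = 19*(-1020) = -19380)
X/(((4244173 + 2842084)*(y(-1845) + 4808392))) = -19380*1/((4244173 + 2842084)*(13*(-1845) + 4808392)) = -19380*1/(7086257*(-23985 + 4808392)) = -19380/(7086257*4784407) = -19380/33903537594599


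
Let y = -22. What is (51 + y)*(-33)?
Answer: -957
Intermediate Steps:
(51 + y)*(-33) = (51 - 22)*(-33) = 29*(-33) = -957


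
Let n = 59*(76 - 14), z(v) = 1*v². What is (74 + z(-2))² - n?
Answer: 2426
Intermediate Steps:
z(v) = v²
n = 3658 (n = 59*62 = 3658)
(74 + z(-2))² - n = (74 + (-2)²)² - 1*3658 = (74 + 4)² - 3658 = 78² - 3658 = 6084 - 3658 = 2426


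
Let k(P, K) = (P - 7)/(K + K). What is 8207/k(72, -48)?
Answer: -787872/65 ≈ -12121.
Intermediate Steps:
k(P, K) = (-7 + P)/(2*K) (k(P, K) = (-7 + P)/((2*K)) = (-7 + P)*(1/(2*K)) = (-7 + P)/(2*K))
8207/k(72, -48) = 8207/(((1/2)*(-7 + 72)/(-48))) = 8207/(((1/2)*(-1/48)*65)) = 8207/(-65/96) = 8207*(-96/65) = -787872/65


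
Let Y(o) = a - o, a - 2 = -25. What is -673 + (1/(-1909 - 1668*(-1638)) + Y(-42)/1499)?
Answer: -5910733180309/8782829874 ≈ -672.99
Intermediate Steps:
a = -23 (a = 2 - 25 = -23)
Y(o) = -23 - o
-673 + (1/(-1909 - 1668*(-1638)) + Y(-42)/1499) = -673 + (1/(-1909 - 1668*(-1638)) + (-23 - 1*(-42))/1499) = -673 + (-1/1638/(-3577) + (-23 + 42)*(1/1499)) = -673 + (-1/3577*(-1/1638) + 19*(1/1499)) = -673 + (1/5859126 + 19/1499) = -673 + 111324893/8782829874 = -5910733180309/8782829874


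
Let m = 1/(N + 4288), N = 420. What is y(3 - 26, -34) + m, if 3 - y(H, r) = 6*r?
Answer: 974557/4708 ≈ 207.00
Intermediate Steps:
y(H, r) = 3 - 6*r
m = 1/4708 (m = 1/(420 + 4288) = 1/4708 ≈ 0.00021240)
y(3 - 26, -34) + m = (3 - 6*(-34)) + 1/4708 = (3 + 204) + 1/4708 = 207 + 1/4708 = 974557/4708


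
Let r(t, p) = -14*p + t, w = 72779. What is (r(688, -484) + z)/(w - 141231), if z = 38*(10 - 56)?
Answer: -1429/17113 ≈ -0.083504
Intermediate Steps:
z = -1748 (z = 38*(-46) = -1748)
r(t, p) = t - 14*p
(r(688, -484) + z)/(w - 141231) = ((688 - 14*(-484)) - 1748)/(72779 - 141231) = ((688 + 6776) - 1748)/(-68452) = (7464 - 1748)*(-1/68452) = 5716*(-1/68452) = -1429/17113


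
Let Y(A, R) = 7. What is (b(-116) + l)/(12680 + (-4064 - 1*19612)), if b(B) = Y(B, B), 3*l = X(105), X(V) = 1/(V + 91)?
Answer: -4117/6465648 ≈ -0.00063675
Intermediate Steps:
X(V) = 1/(91 + V)
l = 1/588 (l = 1/(3*(91 + 105)) = (⅓)/196 = (⅓)*(1/196) = 1/588 ≈ 0.0017007)
b(B) = 7
(b(-116) + l)/(12680 + (-4064 - 1*19612)) = (7 + 1/588)/(12680 + (-4064 - 1*19612)) = 4117/(588*(12680 + (-4064 - 19612))) = 4117/(588*(12680 - 23676)) = (4117/588)/(-10996) = (4117/588)*(-1/10996) = -4117/6465648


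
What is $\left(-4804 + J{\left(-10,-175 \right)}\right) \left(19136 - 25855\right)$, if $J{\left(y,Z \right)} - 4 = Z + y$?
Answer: $33494215$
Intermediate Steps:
$J{\left(y,Z \right)} = 4 + Z + y$ ($J{\left(y,Z \right)} = 4 + \left(Z + y\right) = 4 + Z + y$)
$\left(-4804 + J{\left(-10,-175 \right)}\right) \left(19136 - 25855\right) = \left(-4804 - 181\right) \left(19136 - 25855\right) = \left(-4804 - 181\right) \left(-6719\right) = \left(-4985\right) \left(-6719\right) = 33494215$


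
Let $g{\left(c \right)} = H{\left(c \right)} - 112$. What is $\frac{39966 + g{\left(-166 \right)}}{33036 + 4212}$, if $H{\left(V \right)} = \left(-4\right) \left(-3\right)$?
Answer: $\frac{19933}{18624} \approx 1.0703$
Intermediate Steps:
$H{\left(V \right)} = 12$
$g{\left(c \right)} = -100$ ($g{\left(c \right)} = 12 - 112 = -100$)
$\frac{39966 + g{\left(-166 \right)}}{33036 + 4212} = \frac{39966 - 100}{33036 + 4212} = \frac{39866}{37248} = 39866 \cdot \frac{1}{37248} = \frac{19933}{18624}$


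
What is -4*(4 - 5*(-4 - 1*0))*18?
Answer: -1728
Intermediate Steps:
-4*(4 - 5*(-4 - 1*0))*18 = -4*(4 - 5*(-4 + 0))*18 = -4*(4 - 5*(-4))*18 = -4*(4 + 20)*18 = -4*24*18 = -96*18 = -1728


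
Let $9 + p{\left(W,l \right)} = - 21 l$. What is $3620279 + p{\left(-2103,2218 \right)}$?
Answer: $3573692$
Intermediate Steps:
$p{\left(W,l \right)} = -9 - 21 l$
$3620279 + p{\left(-2103,2218 \right)} = 3620279 - 46587 = 3573692$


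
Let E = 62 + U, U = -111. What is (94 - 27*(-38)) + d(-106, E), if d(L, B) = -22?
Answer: 1098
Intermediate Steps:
E = -49 (E = 62 - 111 = -49)
(94 - 27*(-38)) + d(-106, E) = (94 - 27*(-38)) - 22 = (94 + 1026) - 22 = 1120 - 22 = 1098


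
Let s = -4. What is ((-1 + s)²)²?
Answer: 625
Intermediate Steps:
((-1 + s)²)² = ((-1 - 4)²)² = ((-5)²)² = 25² = 625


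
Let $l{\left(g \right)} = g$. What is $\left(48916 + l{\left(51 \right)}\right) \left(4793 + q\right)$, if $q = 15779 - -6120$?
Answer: $1307027164$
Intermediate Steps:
$q = 21899$ ($q = 15779 + 6120 = 21899$)
$\left(48916 + l{\left(51 \right)}\right) \left(4793 + q\right) = \left(48916 + 51\right) \left(4793 + 21899\right) = 48967 \cdot 26692 = 1307027164$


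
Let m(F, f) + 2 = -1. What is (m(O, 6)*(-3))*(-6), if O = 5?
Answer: -54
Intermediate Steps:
m(F, f) = -3 (m(F, f) = -2 - 1 = -3)
(m(O, 6)*(-3))*(-6) = -3*(-3)*(-6) = 9*(-6) = -54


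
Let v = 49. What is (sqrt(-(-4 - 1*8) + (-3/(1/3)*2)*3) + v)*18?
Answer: 882 + 18*I*sqrt(42) ≈ 882.0 + 116.65*I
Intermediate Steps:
(sqrt(-(-4 - 1*8) + (-3/(1/3)*2)*3) + v)*18 = (sqrt(-(-4 - 1*8) + (-3/(1/3)*2)*3) + 49)*18 = (sqrt(-(-4 - 8) + (-3/1/3*2)*3) + 49)*18 = (sqrt(-1*(-12) + (-3*3*2)*3) + 49)*18 = (sqrt(12 - 9*2*3) + 49)*18 = (sqrt(12 - 18*3) + 49)*18 = (sqrt(12 - 54) + 49)*18 = (sqrt(-42) + 49)*18 = (I*sqrt(42) + 49)*18 = (49 + I*sqrt(42))*18 = 882 + 18*I*sqrt(42)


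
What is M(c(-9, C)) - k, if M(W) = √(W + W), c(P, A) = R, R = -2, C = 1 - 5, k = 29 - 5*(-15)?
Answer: -104 + 2*I ≈ -104.0 + 2.0*I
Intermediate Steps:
k = 104 (k = 29 + 75 = 104)
C = -4
c(P, A) = -2
M(W) = √2*√W (M(W) = √(2*W) = √2*√W)
M(c(-9, C)) - k = √2*√(-2) - 1*104 = √2*(I*√2) - 104 = 2*I - 104 = -104 + 2*I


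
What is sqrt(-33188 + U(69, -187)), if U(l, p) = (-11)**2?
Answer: I*sqrt(33067) ≈ 181.84*I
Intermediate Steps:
U(l, p) = 121
sqrt(-33188 + U(69, -187)) = sqrt(-33188 + 121) = sqrt(-33067) = I*sqrt(33067)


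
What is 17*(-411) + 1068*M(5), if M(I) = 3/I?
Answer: -31731/5 ≈ -6346.2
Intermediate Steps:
17*(-411) + 1068*M(5) = 17*(-411) + 1068*(3/5) = -6987 + 1068*(3*(⅕)) = -6987 + 1068*(⅗) = -6987 + 3204/5 = -31731/5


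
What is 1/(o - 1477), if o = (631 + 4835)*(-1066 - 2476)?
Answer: -1/19362049 ≈ -5.1647e-8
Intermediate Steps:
o = -19360572 (o = 5466*(-3542) = -19360572)
1/(o - 1477) = 1/(-19360572 - 1477) = 1/(-19362049) = -1/19362049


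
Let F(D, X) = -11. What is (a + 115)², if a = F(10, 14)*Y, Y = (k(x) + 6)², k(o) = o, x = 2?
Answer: 346921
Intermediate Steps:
Y = 64 (Y = (2 + 6)² = 8² = 64)
a = -704 (a = -11*64 = -704)
(a + 115)² = (-704 + 115)² = (-589)² = 346921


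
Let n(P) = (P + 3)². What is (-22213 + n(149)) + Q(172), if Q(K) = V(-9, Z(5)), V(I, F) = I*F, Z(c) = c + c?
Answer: 801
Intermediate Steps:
Z(c) = 2*c
V(I, F) = F*I
Q(K) = -90 (Q(K) = (2*5)*(-9) = 10*(-9) = -90)
n(P) = (3 + P)²
(-22213 + n(149)) + Q(172) = (-22213 + (3 + 149)²) - 90 = (-22213 + 152²) - 90 = (-22213 + 23104) - 90 = 891 - 90 = 801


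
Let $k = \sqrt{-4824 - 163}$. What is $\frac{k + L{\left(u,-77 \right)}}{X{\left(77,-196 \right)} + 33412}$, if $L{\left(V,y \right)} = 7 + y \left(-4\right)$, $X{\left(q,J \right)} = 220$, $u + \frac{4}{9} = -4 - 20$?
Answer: $\frac{315}{33632} + \frac{i \sqrt{4987}}{33632} \approx 0.0093661 + 0.0020997 i$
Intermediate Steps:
$u = - \frac{220}{9}$ ($u = - \frac{4}{9} - 24 = - \frac{220}{9} \approx -24.444$)
$L{\left(V,y \right)} = 7 - 4 y$
$k = i \sqrt{4987}$ ($k = \sqrt{-4987} = i \sqrt{4987} \approx 70.619 i$)
$\frac{k + L{\left(u,-77 \right)}}{X{\left(77,-196 \right)} + 33412} = \frac{i \sqrt{4987} + \left(7 - -308\right)}{220 + 33412} = \frac{i \sqrt{4987} + \left(7 + 308\right)}{33632} = \left(i \sqrt{4987} + 315\right) \frac{1}{33632} = \left(315 + i \sqrt{4987}\right) \frac{1}{33632} = \frac{315}{33632} + \frac{i \sqrt{4987}}{33632}$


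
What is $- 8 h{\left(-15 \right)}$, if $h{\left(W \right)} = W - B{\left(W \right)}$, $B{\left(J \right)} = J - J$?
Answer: $120$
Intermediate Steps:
$B{\left(J \right)} = 0$
$h{\left(W \right)} = W$ ($h{\left(W \right)} = W - 0 = W + 0 = W$)
$- 8 h{\left(-15 \right)} = \left(-8\right) \left(-15\right) = 120$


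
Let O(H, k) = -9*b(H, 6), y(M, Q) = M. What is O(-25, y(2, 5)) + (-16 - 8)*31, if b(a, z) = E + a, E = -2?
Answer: -501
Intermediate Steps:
b(a, z) = -2 + a
O(H, k) = 18 - 9*H (O(H, k) = -9*(-2 + H) = 18 - 9*H)
O(-25, y(2, 5)) + (-16 - 8)*31 = (18 - 9*(-25)) + (-16 - 8)*31 = (18 + 225) - 24*31 = 243 - 744 = -501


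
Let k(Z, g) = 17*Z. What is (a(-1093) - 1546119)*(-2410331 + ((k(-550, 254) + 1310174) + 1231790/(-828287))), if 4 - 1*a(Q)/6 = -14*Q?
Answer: 1505222539212326193/828287 ≈ 1.8173e+12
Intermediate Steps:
a(Q) = 24 + 84*Q (a(Q) = 24 - (-84)*Q = 24 + 84*Q)
(a(-1093) - 1546119)*(-2410331 + ((k(-550, 254) + 1310174) + 1231790/(-828287))) = ((24 + 84*(-1093)) - 1546119)*(-2410331 + ((17*(-550) + 1310174) + 1231790/(-828287))) = ((24 - 91812) - 1546119)*(-2410331 + ((-9350 + 1310174) + 1231790*(-1/828287))) = (-91788 - 1546119)*(-2410331 + (1300824 - 1231790/828287)) = -1637907*(-2410331 + 1077454376698/828287) = -1637907*(-918991456299/828287) = 1505222539212326193/828287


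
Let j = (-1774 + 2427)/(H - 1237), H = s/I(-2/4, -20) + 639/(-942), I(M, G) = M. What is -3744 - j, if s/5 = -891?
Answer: -9019909138/2409109 ≈ -3744.1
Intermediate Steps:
s = -4455 (s = 5*(-891) = -4455)
H = 2797527/314 (H = -4455/((-2/4)) + 639/(-942) = -4455/((-2*1/4)) + 639*(-1/942) = -4455/(-1/2) - 213/314 = -4455*(-2) - 213/314 = 8910 - 213/314 = 2797527/314 ≈ 8909.3)
j = 205042/2409109 (j = (-1774 + 2427)/(2797527/314 - 1237) = 653/(2409109/314) = 653*(314/2409109) = 205042/2409109 ≈ 0.085111)
-3744 - j = -3744 - 1*205042/2409109 = -3744 - 205042/2409109 = -9019909138/2409109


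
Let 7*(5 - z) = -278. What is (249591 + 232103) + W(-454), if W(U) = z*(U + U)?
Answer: 3087654/7 ≈ 4.4109e+5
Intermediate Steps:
z = 313/7 (z = 5 - 1/7*(-278) = 5 + 278/7 = 313/7 ≈ 44.714)
W(U) = 626*U/7 (W(U) = 313*(U + U)/7 = 313*(2*U)/7 = 626*U/7)
(249591 + 232103) + W(-454) = (249591 + 232103) + (626/7)*(-454) = 481694 - 284204/7 = 3087654/7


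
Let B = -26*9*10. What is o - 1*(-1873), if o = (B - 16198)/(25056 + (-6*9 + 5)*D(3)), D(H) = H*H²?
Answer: 44433371/23733 ≈ 1872.2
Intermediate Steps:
D(H) = H³
B = -2340 (B = -234*10 = -2340)
o = -18538/23733 (o = (-2340 - 16198)/(25056 + (-6*9 + 5)*3³) = -18538/(25056 + (-54 + 5)*27) = -18538/(25056 - 49*27) = -18538/(25056 - 1323) = -18538/23733 ≈ -0.78111)
o - 1*(-1873) = -18538/23733 - 1*(-1873) = -18538/23733 + 1873 = 44433371/23733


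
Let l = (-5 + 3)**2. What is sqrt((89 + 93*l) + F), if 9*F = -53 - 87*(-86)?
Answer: sqrt(11578)/3 ≈ 35.867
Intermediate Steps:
l = 4 (l = (-2)**2 = 4)
F = 7429/9 (F = (-53 - 87*(-86))/9 = (-53 + 7482)/9 = (1/9)*7429 = 7429/9 ≈ 825.44)
sqrt((89 + 93*l) + F) = sqrt((89 + 93*4) + 7429/9) = sqrt((89 + 372) + 7429/9) = sqrt(461 + 7429/9) = sqrt(11578/9) = sqrt(11578)/3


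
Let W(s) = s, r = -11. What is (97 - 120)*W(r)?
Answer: 253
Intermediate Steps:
(97 - 120)*W(r) = (97 - 120)*(-11) = -23*(-11) = 253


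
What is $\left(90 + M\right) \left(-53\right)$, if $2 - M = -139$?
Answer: $-12243$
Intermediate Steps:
$M = 141$ ($M = 2 - -139 = 2 + 139 = 141$)
$\left(90 + M\right) \left(-53\right) = \left(90 + 141\right) \left(-53\right) = 231 \left(-53\right) = -12243$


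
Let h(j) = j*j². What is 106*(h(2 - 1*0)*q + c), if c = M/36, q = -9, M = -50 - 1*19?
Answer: -47011/6 ≈ -7835.2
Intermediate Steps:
M = -69 (M = -50 - 19 = -69)
h(j) = j³
c = -23/12 (c = -69/36 = -69*1/36 = -23/12 ≈ -1.9167)
106*(h(2 - 1*0)*q + c) = 106*((2 - 1*0)³*(-9) - 23/12) = 106*((2 + 0)³*(-9) - 23/12) = 106*(2³*(-9) - 23/12) = 106*(8*(-9) - 23/12) = 106*(-72 - 23/12) = 106*(-887/12) = -47011/6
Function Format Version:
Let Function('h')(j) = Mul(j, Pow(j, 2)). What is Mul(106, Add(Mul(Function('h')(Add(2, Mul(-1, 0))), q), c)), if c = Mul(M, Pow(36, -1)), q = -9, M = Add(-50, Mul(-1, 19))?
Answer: Rational(-47011, 6) ≈ -7835.2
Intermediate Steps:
M = -69 (M = Add(-50, -19) = -69)
Function('h')(j) = Pow(j, 3)
c = Rational(-23, 12) (c = Mul(-69, Pow(36, -1)) = Mul(-69, Rational(1, 36)) = Rational(-23, 12) ≈ -1.9167)
Mul(106, Add(Mul(Function('h')(Add(2, Mul(-1, 0))), q), c)) = Mul(106, Add(Mul(Pow(Add(2, Mul(-1, 0)), 3), -9), Rational(-23, 12))) = Mul(106, Add(Mul(Pow(Add(2, 0), 3), -9), Rational(-23, 12))) = Mul(106, Add(Mul(Pow(2, 3), -9), Rational(-23, 12))) = Mul(106, Add(Mul(8, -9), Rational(-23, 12))) = Mul(106, Add(-72, Rational(-23, 12))) = Mul(106, Rational(-887, 12)) = Rational(-47011, 6)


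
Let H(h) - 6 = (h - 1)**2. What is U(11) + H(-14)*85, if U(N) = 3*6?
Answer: 19653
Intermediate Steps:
U(N) = 18
H(h) = 6 + (-1 + h)**2 (H(h) = 6 + (h - 1)**2 = 6 + (-1 + h)**2)
U(11) + H(-14)*85 = 18 + (6 + (-1 - 14)**2)*85 = 18 + (6 + (-15)**2)*85 = 18 + (6 + 225)*85 = 18 + 231*85 = 18 + 19635 = 19653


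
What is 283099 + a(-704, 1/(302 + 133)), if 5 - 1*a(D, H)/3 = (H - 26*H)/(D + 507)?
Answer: 1617430277/5713 ≈ 2.8311e+5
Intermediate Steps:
a(D, H) = 15 + 75*H/(507 + D) (a(D, H) = 15 - 3*(H - 26*H)/(D + 507) = 15 - 3*(-25*H)/(507 + D) = 15 - (-75)*H/(507 + D) = 15 + 75*H/(507 + D))
283099 + a(-704, 1/(302 + 133)) = 283099 + 15*(507 - 704 + 5/(302 + 133))/(507 - 704) = 283099 + 15*(507 - 704 + 5/435)/(-197) = 283099 + 15*(-1/197)*(507 - 704 + 5*(1/435)) = 283099 + 15*(-1/197)*(507 - 704 + 1/87) = 283099 + 15*(-1/197)*(-17138/87) = 283099 + 85690/5713 = 1617430277/5713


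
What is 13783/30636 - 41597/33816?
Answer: -67356647/86332248 ≈ -0.78020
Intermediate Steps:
13783/30636 - 41597/33816 = -67356647/86332248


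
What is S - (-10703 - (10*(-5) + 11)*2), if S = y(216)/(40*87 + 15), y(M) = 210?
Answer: 2475639/233 ≈ 10625.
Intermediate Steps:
S = 14/233 (S = 210/(40*87 + 15) = 210/(3480 + 15) = 210/3495 = 210*(1/3495) = 14/233 ≈ 0.060086)
S - (-10703 - (10*(-5) + 11)*2) = 14/233 - (-10703 - (10*(-5) + 11)*2) = 14/233 - (-10703 - (-50 + 11)*2) = 14/233 - (-10703 - (-39)*2) = 14/233 - (-10703 - 1*(-78)) = 14/233 - (-10703 + 78) = 14/233 - 1*(-10625) = 14/233 + 10625 = 2475639/233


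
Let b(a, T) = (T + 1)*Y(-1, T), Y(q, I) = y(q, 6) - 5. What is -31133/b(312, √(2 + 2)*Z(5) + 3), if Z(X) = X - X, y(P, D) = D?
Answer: -31133/4 ≈ -7783.3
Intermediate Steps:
Z(X) = 0
Y(q, I) = 1 (Y(q, I) = 6 - 5 = 1)
b(a, T) = 1 + T (b(a, T) = (T + 1)*1 = (1 + T)*1 = 1 + T)
-31133/b(312, √(2 + 2)*Z(5) + 3) = -31133/(1 + (√(2 + 2)*0 + 3)) = -31133/(1 + (√4*0 + 3)) = -31133/(1 + (2*0 + 3)) = -31133/(1 + (0 + 3)) = -31133/(1 + 3) = -31133/4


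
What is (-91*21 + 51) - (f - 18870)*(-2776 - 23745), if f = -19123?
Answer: -1007614213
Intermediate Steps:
(-91*21 + 51) - (f - 18870)*(-2776 - 23745) = (-91*21 + 51) - (-19123 - 18870)*(-2776 - 23745) = (-1911 + 51) - (-37993)*(-26521) = -1860 - 1*1007612353 = -1860 - 1007612353 = -1007614213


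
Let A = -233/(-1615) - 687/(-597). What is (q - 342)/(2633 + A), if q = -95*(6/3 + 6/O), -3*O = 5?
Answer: -61063150/846622907 ≈ -0.072126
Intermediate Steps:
O = -5/3 (O = -1/3*5 = -5/3 ≈ -1.6667)
A = 416202/321385 (A = -233*(-1/1615) - 687*(-1/597) = 233/1615 + 229/199 = 416202/321385 ≈ 1.2950)
q = 152 (q = -95*(6/3 + 6/(-5/3)) = -95*(6*(1/3) + 6*(-3/5)) = -95*(2 - 18/5) = -95*(-8/5) = 152)
(q - 342)/(2633 + A) = (152 - 342)/(2633 + 416202/321385) = -190/846622907/321385 = -190*321385/846622907 = -61063150/846622907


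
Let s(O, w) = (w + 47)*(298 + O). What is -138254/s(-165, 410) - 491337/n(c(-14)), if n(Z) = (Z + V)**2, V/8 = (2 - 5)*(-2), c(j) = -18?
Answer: -3332042533/6078100 ≈ -548.21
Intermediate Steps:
V = 48 (V = 8*((2 - 5)*(-2)) = 8*(-3*(-2)) = 8*6 = 48)
s(O, w) = (47 + w)*(298 + O)
n(Z) = (48 + Z)**2 (n(Z) = (Z + 48)**2 = (48 + Z)**2)
-138254/s(-165, 410) - 491337/n(c(-14)) = -138254/(14006 + 47*(-165) + 298*410 - 165*410) - 491337/(48 - 18)**2 = -138254/(14006 - 7755 + 122180 - 67650) - 491337/(30**2) = -138254/60781 - 491337/900 = -138254*1/60781 - 491337*1/900 = -138254/60781 - 54593/100 = -3332042533/6078100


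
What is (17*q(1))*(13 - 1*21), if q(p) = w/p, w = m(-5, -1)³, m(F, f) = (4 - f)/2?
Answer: -2125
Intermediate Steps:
m(F, f) = 2 - f/2 (m(F, f) = (4 - f)*(½) = 2 - f/2)
w = 125/8 (w = (2 - ½*(-1))³ = (2 + ½)³ = (5/2)³ = 125/8 ≈ 15.625)
q(p) = 125/(8*p)
(17*q(1))*(13 - 1*21) = (17*((125/8)/1))*(13 - 1*21) = (17*((125/8)*1))*(13 - 21) = (17*(125/8))*(-8) = (2125/8)*(-8) = -2125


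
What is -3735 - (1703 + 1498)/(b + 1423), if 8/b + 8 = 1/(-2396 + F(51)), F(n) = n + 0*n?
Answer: -99702918066/26678143 ≈ -3737.3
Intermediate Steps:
F(n) = n (F(n) = n + 0 = n)
b = -18760/18761 (b = 8/(-8 + 1/(-2396 + 51)) = 8/(-8 + 1/(-2345)) = 8/(-8 - 1/2345) = 8/(-18761/2345) = 8*(-2345/18761) = -18760/18761 ≈ -0.99995)
-3735 - (1703 + 1498)/(b + 1423) = -3735 - (1703 + 1498)/(-18760/18761 + 1423) = -3735 - 3201/26678143/18761 = -3735 - 3201*18761/26678143 = -3735 - 1*60053961/26678143 = -3735 - 60053961/26678143 = -99702918066/26678143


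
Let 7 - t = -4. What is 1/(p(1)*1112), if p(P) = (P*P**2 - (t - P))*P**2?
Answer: -1/10008 ≈ -9.9920e-5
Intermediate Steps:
t = 11 (t = 7 - 1*(-4) = 7 + 4 = 11)
p(P) = P**2*(-11 + P + P**3) (p(P) = (P*P**2 - (11 - P))*P**2 = (P**3 + (-11 + P))*P**2 = (-11 + P + P**3)*P**2 = P**2*(-11 + P + P**3))
1/(p(1)*1112) = 1/((1**2*(-11 + 1 + 1**3))*1112) = 1/((1*(-11 + 1 + 1))*1112) = 1/((1*(-9))*1112) = 1/(-9*1112) = 1/(-10008) = -1/10008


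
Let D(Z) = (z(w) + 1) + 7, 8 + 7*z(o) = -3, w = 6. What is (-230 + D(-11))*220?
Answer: -344300/7 ≈ -49186.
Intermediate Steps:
z(o) = -11/7 (z(o) = -8/7 + (1/7)*(-3) = -8/7 - 3/7 = -11/7)
D(Z) = 45/7 (D(Z) = (-11/7 + 1) + 7 = -4/7 + 7 = 45/7)
(-230 + D(-11))*220 = (-230 + 45/7)*220 = -1565/7*220 = -344300/7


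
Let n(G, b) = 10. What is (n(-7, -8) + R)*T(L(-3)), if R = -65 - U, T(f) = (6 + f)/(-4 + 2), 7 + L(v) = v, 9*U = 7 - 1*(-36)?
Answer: -1076/9 ≈ -119.56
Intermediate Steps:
U = 43/9 (U = (7 - 1*(-36))/9 = (7 + 36)/9 = (1/9)*43 = 43/9 ≈ 4.7778)
L(v) = -7 + v
T(f) = -3 - f/2 (T(f) = (6 + f)/(-2) = (6 + f)*(-1/2) = -3 - f/2)
R = -628/9 (R = -65 - 1*43/9 = -65 - 43/9 = -628/9 ≈ -69.778)
(n(-7, -8) + R)*T(L(-3)) = (10 - 628/9)*(-3 - (-7 - 3)/2) = -538*(-3 - 1/2*(-10))/9 = -538*(-3 + 5)/9 = -538/9*2 = -1076/9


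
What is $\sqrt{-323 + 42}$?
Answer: $i \sqrt{281} \approx 16.763 i$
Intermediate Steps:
$\sqrt{-323 + 42} = \sqrt{-281} = i \sqrt{281}$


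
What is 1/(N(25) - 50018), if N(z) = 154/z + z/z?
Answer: -25/1250271 ≈ -1.9996e-5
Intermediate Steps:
N(z) = 1 + 154/z (N(z) = 154/z + 1 = 1 + 154/z)
1/(N(25) - 50018) = 1/((154 + 25)/25 - 50018) = 1/((1/25)*179 - 50018) = 1/(179/25 - 50018) = 1/(-1250271/25) = -25/1250271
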